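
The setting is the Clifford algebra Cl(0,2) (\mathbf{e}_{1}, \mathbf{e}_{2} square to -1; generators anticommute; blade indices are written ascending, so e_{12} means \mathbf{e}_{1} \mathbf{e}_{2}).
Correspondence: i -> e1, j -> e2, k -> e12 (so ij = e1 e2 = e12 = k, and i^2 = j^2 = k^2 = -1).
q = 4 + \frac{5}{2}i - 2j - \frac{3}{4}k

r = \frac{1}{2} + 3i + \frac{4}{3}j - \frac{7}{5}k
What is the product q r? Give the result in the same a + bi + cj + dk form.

In blades: q = 4 + \frac{5}{2} e_{1} - 2 e_{2} - \frac{3}{4} e_{12}, r = \frac{1}{2} + 3 e_{1} + \frac{4}{3} e_{2} - \frac{7}{5} e_{12}.
Distribute q over r term by term (generator squares from the signature, products reordered to ascending indices): (4)*r = 2 + 12 e_{1} + \frac{16}{3} e_{2} - \frac{28}{5} e_{12}; (\frac{5}{2} e_{1})*r = -\frac{15}{2} + \frac{5}{4} e_{1} + \frac{7}{2} e_{2} + \frac{10}{3} e_{12}; (-2 e_{2})*r = \frac{8}{3} + \frac{14}{5} e_{1} - e_{2} + 6 e_{12}; (-\frac{3}{4} e_{12})*r = -\frac{21}{20} + e_{1} - \frac{9}{4} e_{2} - \frac{3}{8} e_{12}.
Sum: -\frac{233}{60} + \frac{341}{20} e_{1} + \frac{67}{12} e_{2} + \frac{403}{120} e_{12}; translating back through the correspondence:
Answer: -\frac{233}{60} + \frac{341}{20}i + \frac{67}{12}j + \frac{403}{120}k


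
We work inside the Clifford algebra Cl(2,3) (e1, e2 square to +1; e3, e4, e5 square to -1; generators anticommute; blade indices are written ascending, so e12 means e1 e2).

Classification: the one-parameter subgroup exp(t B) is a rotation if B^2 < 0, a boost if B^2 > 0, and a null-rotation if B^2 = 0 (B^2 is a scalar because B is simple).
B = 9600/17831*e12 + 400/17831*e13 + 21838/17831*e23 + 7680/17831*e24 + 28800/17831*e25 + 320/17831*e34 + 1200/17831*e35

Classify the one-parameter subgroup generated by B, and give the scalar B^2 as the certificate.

B^2 term by term: the squares give (9600/17831)^2*(e12)^2 + (400/17831)^2*(e13)^2 + (21838/17831)^2*(e23)^2 + (7680/17831)^2*(e24)^2 + (28800/17831)^2*(e25)^2 + (320/17831)^2*(e34)^2 + (1200/17831)^2*(e35)^2 = 92160000/317944561*(-1) + 160000/317944561*(+1) + 476898244/317944561*(+1) + 58982400/317944561*(+1) + 829440000/317944561*(+1) + 102400/317944561*(-1) + 1440000/317944561*(-1) = 4 (each basis 2-blade squares to minus the product of its generators' squares); cross terms between blades sharing an index anticommute and cancel; the commuting (index-disjoint) pairs give grade-4 terms 2*c*c'*(blade product), which cancel blade by blade — e1234: 6144000/317944561 - 6144000/317944561 = 0; e1235: 23040000/317944561 - 23040000/317944561 = 0; e2345: -18432000/317944561 + 18432000/317944561 = 0 — confirming B is simple. So B^2 = 4.
Answer: boost, certificate B^2 = 4. The scalar 4 is the complete invariant here: its sign names the subgroup type.


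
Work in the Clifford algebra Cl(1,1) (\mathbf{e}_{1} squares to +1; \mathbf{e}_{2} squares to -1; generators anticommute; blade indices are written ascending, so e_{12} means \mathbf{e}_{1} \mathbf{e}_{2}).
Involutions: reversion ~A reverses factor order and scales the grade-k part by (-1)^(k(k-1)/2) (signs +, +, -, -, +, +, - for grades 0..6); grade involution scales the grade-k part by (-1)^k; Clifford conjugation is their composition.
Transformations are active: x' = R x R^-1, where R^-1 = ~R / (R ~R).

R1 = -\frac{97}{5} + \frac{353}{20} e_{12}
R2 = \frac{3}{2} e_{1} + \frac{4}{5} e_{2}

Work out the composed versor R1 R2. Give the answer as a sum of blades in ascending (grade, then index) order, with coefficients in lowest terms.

Distribute over the terms of R1 (each basis-blade product reordered to ascending indices, repeated generators contracted through their squares):
(-\frac{97}{5}) R2 = -\frac{291}{10} e_{1} - \frac{388}{25} e_{2}
(\frac{353}{20} e_{12}) R2 = -\frac{353}{25} e_{1} - \frac{1059}{40} e_{2}
Summing the partial products and collecting blades:
Answer: -\frac{2161}{50} e_{1} - \frac{8399}{200} e_{2}


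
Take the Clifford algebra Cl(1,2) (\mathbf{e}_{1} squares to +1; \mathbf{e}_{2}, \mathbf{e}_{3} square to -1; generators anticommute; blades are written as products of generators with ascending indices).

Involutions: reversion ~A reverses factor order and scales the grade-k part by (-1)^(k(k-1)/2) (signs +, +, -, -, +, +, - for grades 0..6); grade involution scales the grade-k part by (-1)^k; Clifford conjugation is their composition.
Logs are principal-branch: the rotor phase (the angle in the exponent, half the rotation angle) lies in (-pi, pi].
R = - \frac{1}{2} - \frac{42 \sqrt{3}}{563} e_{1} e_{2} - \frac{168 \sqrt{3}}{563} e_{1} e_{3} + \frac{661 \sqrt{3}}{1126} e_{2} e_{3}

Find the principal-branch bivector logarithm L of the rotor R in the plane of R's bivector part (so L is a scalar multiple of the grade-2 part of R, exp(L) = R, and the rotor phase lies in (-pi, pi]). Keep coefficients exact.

The scalar part of R is - \frac{1}{2}, which pins the rotor phase on the principal branch; dividing the bivector part by the sine of that phase recovers the unit plane, and L is the phase times that plane.
Concretely: cos(phase) = - \frac{1}{2} gives phase = ±\frac{2 \pi}{3}, and since phase/sin(phase) is even the sign is immaterial: L = (phase/sin(phase)) * <R>_2 = (\frac{4 \sqrt{3} \pi}{9}) * <R>_2.
Answer: - \frac{56 \pi}{563} e_{1} e_{2} - \frac{224 \pi}{563} e_{1} e_{3} + \frac{1322 \pi}{1689} e_{2} e_{3}


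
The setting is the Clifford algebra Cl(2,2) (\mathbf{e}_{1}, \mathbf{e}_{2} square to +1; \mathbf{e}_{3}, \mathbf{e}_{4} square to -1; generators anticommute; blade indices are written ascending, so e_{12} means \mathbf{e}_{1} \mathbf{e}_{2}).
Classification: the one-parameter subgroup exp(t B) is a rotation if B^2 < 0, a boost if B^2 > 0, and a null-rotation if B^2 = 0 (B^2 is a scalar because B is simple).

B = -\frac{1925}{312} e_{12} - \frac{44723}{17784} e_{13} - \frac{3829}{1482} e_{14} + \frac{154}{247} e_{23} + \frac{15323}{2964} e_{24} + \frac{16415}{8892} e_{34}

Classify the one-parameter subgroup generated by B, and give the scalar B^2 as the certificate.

B^2 term by term: the squares give (-\frac{1925}{312})^2*(e_{12})^2 + (-\frac{44723}{17784})^2*(e_{13})^2 + (-\frac{3829}{1482})^2*(e_{14})^2 + (\frac{154}{247})^2*(e_{23})^2 + (\frac{15323}{2964})^2*(e_{24})^2 + (\frac{16415}{8892})^2*(e_{34})^2 = \frac{3705625}{97344}*(-1) + \frac{2000146729}{316270656}*(+1) + \frac{14661241}{2196324}*(+1) + \frac{23716}{61009}*(+1) + \frac{234794329}{8785296}*(+1) + \frac{269452225}{79067664}*(-1) = -\frac{49}{36} (each basis 2-blade squares to minus the product of its generators' squares); cross terms between blades sharing an index anticommute and cancel; the commuting (index-disjoint) pairs give grade-4 terms 2*c*c'*(blade product), which cancel blade by blade — e_{1234}: -\frac{31598875}{1387152} + \frac{685290529}{26355888} - \frac{589666}{183027} = 0 — confirming B is simple. So B^2 = -\frac{49}{36}.
Answer: rotation, certificate B^2 = -\frac{49}{36}. The class reads off the invariant scalar -\frac{49}{36} directly.


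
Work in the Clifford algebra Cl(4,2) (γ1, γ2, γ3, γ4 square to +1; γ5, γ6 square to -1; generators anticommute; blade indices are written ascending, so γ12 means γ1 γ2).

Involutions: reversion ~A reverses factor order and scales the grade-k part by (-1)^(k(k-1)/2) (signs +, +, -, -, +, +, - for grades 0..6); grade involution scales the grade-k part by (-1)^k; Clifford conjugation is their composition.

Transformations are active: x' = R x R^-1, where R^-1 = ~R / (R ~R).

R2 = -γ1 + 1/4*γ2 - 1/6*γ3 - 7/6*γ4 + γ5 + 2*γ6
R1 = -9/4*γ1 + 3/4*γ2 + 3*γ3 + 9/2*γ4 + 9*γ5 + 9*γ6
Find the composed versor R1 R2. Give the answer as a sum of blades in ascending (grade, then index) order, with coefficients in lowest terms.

Distribute over the terms of R1 (each basis-blade product reordered to ascending indices, repeated generators contracted through their squares):
(-9/4*γ1) R2 = 9/4 - 9/16*γ12 + 3/8*γ13 + 21/8*γ14 - 9/4*γ15 - 9/2*γ16
(3/4*γ2) R2 = 3/16 + 3/4*γ12 - 1/8*γ23 - 7/8*γ24 + 3/4*γ25 + 3/2*γ26
(3*γ3) R2 = -1/2 + 3*γ13 - 3/4*γ23 - 7/2*γ34 + 3*γ35 + 6*γ36
(9/2*γ4) R2 = -21/4 + 9/2*γ14 - 9/8*γ24 + 3/4*γ34 + 9/2*γ45 + 9*γ46
(9*γ5) R2 = -9 + 9*γ15 - 9/4*γ25 + 3/2*γ35 + 21/2*γ45 + 18*γ56
(9*γ6) R2 = -18 + 9*γ16 - 9/4*γ26 + 3/2*γ36 + 21/2*γ46 - 9*γ56
Summing the partial products and collecting blades:
Answer: -485/16 + 3/16*γ12 + 27/8*γ13 + 57/8*γ14 + 27/4*γ15 + 9/2*γ16 - 7/8*γ23 - 2*γ24 - 3/2*γ25 - 3/4*γ26 - 11/4*γ34 + 9/2*γ35 + 15/2*γ36 + 15*γ45 + 39/2*γ46 + 9*γ56


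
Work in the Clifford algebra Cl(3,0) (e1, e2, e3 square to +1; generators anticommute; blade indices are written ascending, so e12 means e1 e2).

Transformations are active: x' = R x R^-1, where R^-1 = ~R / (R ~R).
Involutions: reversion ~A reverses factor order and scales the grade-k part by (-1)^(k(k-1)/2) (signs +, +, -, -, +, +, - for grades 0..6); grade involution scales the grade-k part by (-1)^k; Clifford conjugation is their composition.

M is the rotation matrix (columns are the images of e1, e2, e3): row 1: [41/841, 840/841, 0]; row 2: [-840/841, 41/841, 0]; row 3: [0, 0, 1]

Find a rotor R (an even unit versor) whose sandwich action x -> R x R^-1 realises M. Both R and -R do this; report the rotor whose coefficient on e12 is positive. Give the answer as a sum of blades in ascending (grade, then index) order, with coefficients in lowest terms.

Method: write R = a + b12*e12 + b13*e13 + b23*e23 with a^2 + b12^2 + b13^2 + b23^2 = 1 (so R^-1 = ~R). Expanding the columns R e_j ~R gives tr M = 4a^2 - 1 and, from the antisymmetric part, M21 - M12 = -4a*b12, M13 - M31 = 4a*b13, M32 - M23 = -4a*b23.
Here tr M = 923/841, so a^2 = (1 + tr M)/4 = 441/841 and a = ±21/29. Taking a = 21/29: M21 - M12 = -1680/841, M13 - M31 = 0, M32 - M23 = 0, giving b12 = 20/29, b13 = 0, b23 = 0, i.e. R = 21/29 + 20/29*e12.
Its e12 coefficient is already positive.
Answer: 21/29 + 20/29*e12. Recall the cover is two-to-one: with M of trace 923/841, both preimages act alike, and the stated e12 sign chooses the sheet.


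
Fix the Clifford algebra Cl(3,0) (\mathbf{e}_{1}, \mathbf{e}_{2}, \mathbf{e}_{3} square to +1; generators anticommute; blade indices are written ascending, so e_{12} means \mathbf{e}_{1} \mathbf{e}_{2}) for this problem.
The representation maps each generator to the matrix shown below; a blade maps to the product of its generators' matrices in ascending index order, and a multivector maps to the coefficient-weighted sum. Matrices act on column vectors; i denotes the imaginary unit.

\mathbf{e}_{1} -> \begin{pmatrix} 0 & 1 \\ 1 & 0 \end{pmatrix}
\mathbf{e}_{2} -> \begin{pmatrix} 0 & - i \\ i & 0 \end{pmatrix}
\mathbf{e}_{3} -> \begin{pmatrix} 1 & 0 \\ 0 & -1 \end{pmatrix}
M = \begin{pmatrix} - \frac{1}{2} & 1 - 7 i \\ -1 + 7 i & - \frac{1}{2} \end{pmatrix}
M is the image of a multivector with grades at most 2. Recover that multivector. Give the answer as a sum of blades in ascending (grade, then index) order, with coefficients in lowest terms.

Method: 1, rho(e_{1}), rho(e_{2}), rho(e_{3}) form a trace-orthogonal basis of the 2x2 complex matrices (tr(X Y) = 2 if X = Y, else 0), so M = m0*1 + m1*rho(e_{1}) + m2*rho(e_{2}) + m3*rho(e_{3}) with m0 = tr(M)/2 = - \frac{1}{2}, m1 = tr(M rho(e_{1}))/2 = 0, m2 = tr(M rho(e_{2}))/2 = 7 + i, m3 = tr(M rho(e_{3}))/2 = 0.
Multiplying table entries, the bivector images are rho(e_{12}) = i*rho(e_{3}), rho(e_{13}) = -i*rho(e_{2}), rho(e_{23}) = i*rho(e_{1}); with real blade coefficients the real parts of m0..m3 are the coefficients of 1, e_{1}, e_{2}, e_{3} and the imaginary parts give the bivectors (e_{23}: Im m1, e_{13}: -Im m2, e_{12}: Im m3).
Answer: -\frac{1}{2} + 7 e_{2} - e_{13}


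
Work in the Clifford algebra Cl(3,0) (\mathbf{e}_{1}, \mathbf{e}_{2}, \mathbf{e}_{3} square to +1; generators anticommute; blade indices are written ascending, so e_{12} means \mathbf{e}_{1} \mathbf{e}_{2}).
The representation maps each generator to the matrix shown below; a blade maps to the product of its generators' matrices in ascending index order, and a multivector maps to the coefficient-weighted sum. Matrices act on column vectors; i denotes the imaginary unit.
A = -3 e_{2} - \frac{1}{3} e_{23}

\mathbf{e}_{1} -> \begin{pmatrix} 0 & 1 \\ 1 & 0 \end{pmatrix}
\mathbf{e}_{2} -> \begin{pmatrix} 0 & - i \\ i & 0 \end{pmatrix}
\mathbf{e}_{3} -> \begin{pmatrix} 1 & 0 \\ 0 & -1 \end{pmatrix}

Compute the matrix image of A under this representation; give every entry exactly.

Bivector images (products of the table entries): rho(e_{23}) = rho(\mathbf{e}_{2})rho(\mathbf{e}_{3}) = \begin{pmatrix} 0 & i \\ i & 0 \end{pmatrix}.
M = (-3)*rho(e_{2}) + (-\frac{1}{3})*rho(e_{23}), summed entrywise:
Answer: \begin{pmatrix} 0 & \frac{8 i}{3} \\ - \frac{10 i}{3} & 0 \end{pmatrix}


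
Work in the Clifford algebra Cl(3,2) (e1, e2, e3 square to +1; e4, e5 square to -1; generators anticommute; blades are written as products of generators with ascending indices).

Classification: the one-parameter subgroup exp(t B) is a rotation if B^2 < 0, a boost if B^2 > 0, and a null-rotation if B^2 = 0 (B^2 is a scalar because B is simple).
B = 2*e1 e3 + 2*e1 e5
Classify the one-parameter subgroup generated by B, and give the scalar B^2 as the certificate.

B^2 term by term: the squares give (2)^2*(e1 e3)^2 + (2)^2*(e1 e5)^2 = 4*(-1) + 4*(+1) = 0 (each basis 2-blade squares to minus the product of its generators' squares); cross terms between blades sharing an index anticommute and cancel. So B^2 = 0.
Answer: null-rotation, certificate B^2 = 0. One invariant decides it: the square 0 survives every conjugation, and its sign is exactly the classification.


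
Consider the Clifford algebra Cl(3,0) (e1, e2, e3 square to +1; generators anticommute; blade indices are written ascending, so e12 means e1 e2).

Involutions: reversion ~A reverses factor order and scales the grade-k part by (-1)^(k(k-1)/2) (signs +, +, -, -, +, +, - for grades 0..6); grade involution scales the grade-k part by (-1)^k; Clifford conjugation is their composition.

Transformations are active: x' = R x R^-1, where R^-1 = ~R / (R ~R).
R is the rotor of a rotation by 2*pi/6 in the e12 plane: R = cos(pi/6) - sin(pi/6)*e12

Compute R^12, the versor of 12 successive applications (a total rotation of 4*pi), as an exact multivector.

Half-angle bookkeeping: 12 applications in e12 add up to rotor phase 12*pi/6 = 2*pi, so R^12 = cos(2*pi) - sin(2*pi)*e12.
cos(2*pi) = 1 and sin(2*pi) = 0, so R^12 = 1. The total rotation 4*pi is 2 full turns, so every vector returns to itself, yet the rotor is +1, back on the identity sheet (an even number of 2*pi turns).
Answer: 1


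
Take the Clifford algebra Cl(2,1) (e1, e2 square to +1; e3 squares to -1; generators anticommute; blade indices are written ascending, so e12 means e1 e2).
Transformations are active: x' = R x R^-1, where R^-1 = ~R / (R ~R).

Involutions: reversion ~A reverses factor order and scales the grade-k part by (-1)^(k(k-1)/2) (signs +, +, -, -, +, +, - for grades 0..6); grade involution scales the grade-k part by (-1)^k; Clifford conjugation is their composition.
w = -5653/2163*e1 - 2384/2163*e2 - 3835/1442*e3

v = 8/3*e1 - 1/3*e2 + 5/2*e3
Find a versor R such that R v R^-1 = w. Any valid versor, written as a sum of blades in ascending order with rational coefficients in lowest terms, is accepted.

The midline construction: v and w both square to 35/36, so reflecting in their sum 115/2163*e1 - 1035/721*e2 - 115/721*e3 exchanges them.
Answer: 115/2163*e1 - 1035/721*e2 - 115/721*e3


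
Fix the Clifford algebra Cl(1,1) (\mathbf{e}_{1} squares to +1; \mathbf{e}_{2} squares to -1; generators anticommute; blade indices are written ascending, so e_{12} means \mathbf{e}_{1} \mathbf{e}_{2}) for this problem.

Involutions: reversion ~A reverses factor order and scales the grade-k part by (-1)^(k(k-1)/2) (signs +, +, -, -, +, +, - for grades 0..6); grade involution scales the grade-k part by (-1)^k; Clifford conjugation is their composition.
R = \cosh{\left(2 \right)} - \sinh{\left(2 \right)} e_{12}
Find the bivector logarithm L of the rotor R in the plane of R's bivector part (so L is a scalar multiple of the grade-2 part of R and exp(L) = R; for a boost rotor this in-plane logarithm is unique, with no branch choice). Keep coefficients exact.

The scalar part of R is \cosh{\left(2 \right)}, which determines |rapidity| via cosh; the sign lives in the bivector part, and pairing them (bivector part over sinh of the rapidity = the plane) gives the unique in-plane L = rapidity * plane.
Concretely: cosh(rapidity) = \cosh{\left(2 \right)} gives rapidity = ±2, and since rapidity/sinh(rapidity) is even the sign is immaterial: L = (rapidity/sinh(rapidity)) * <R>_2 = (\frac{2}{\sinh{\left(2 \right)}}) * <R>_2.
Answer: -2 e_{12}


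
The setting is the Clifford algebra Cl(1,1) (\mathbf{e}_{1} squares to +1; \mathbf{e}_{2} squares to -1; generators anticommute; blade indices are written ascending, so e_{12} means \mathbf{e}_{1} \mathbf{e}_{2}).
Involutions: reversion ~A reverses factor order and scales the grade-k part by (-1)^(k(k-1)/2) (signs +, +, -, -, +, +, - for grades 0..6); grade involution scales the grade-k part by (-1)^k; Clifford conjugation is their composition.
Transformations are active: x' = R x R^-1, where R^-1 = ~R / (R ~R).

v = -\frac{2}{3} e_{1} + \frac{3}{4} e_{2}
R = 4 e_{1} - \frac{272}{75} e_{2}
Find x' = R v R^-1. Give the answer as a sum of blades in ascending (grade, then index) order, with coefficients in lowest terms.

~R = 4 e_{1} - \frac{272}{75} e_{2}, and R ~R = \frac{16016}{5625}, so R^-1 = ~R / (\frac{16016}{5625}).
R v = \frac{4}{75} + \frac{131}{225} e_{12}
Answer: \frac{2452}{3003} e_{1} - \frac{3547}{4004} e_{2}


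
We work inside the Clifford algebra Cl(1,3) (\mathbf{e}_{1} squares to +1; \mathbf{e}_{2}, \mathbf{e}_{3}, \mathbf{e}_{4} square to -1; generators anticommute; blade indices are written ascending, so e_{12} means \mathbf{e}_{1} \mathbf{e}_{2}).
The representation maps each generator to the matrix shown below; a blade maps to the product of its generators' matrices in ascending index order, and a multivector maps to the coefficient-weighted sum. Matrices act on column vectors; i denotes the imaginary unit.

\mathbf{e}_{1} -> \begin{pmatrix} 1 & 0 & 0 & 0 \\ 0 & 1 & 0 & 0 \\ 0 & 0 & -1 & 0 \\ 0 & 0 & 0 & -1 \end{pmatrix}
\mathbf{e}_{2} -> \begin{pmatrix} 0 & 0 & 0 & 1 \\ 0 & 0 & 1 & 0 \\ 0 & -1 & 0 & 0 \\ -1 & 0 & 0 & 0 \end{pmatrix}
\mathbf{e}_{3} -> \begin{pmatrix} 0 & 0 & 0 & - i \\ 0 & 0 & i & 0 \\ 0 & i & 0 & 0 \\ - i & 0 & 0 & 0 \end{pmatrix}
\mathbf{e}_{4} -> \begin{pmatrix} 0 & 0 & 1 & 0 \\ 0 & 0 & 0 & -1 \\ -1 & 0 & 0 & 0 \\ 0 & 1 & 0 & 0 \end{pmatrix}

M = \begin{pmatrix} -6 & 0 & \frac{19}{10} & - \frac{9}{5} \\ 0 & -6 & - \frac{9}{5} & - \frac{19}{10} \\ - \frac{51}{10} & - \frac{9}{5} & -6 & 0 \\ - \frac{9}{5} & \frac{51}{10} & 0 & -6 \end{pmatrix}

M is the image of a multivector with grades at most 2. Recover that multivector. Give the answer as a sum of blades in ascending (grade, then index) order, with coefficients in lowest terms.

Method: the blade images are trace-orthogonal — tr(rho(e_A) rho(e_B)^-1) = 4 if A = B and 0 otherwise — and rho(e_A)^-1 = (e_A)^2 * rho(e_A) with (e_A)^2 = +1 or -1, so the coefficient of e_A in the preimage is (e_A)^2 * tr(M rho(e_A))/4.
Nonzero projections over blades of grade <= 2: 1: (1)^2 = +1, tr(M 1) = -24, coefficient -6; e_{4}: (e_{4})^2 = -1, tr(M rho(e_{4})) = -14, coefficient \frac{7}{2}; e_{12}: (e_{12})^2 = +1, tr(M rho(e_{12})) = - \frac{36}{5}, coefficient -\frac{9}{5}; e_{14}: (e_{14})^2 = +1, tr(M rho(e_{14})) = - \frac{32}{5}, coefficient -\frac{8}{5}. Every other blade of grade <= 2 projects to 0.
Answer: -6 + \frac{7}{2} e_{4} - \frac{9}{5} e_{12} - \frac{8}{5} e_{14}


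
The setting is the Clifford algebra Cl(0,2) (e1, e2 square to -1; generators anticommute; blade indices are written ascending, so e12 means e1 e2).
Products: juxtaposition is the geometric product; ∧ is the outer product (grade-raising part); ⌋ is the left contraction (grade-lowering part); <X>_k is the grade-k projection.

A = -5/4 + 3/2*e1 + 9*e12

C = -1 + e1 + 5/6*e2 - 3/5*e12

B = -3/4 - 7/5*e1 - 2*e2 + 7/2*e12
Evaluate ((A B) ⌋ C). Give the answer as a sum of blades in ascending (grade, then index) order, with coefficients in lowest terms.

step 1: -2277/80 + 149/8*e1 - 307/20*e2 - 113/8*e12
step 2: 3397/240 - 7701/400*e1 - 2007/160*e2 + 6831/400*e12
Answer: 3397/240 - 7701/400*e1 - 2007/160*e2 + 6831/400*e12


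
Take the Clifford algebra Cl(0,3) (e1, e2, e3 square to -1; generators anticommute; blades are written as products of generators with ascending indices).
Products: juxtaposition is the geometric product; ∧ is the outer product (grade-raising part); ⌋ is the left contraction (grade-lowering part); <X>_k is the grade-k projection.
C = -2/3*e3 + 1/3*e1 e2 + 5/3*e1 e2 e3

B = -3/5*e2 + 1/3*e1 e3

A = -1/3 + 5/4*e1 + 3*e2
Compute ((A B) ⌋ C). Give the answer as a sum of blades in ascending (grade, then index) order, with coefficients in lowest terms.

step 1: 9/5 + 1/5*e2 - 5/12*e3 - 3/4*e1 e2 - 1/9*e1 e3 - e1 e2 e3
step 2: -61/36 + 1/15*e1 - 5/27*e2 + 1/20*e3 + 233/180*e1 e2 + 1/3*e1 e3 + 3*e1 e2 e3
Answer: -61/36 + 1/15*e1 - 5/27*e2 + 1/20*e3 + 233/180*e1 e2 + 1/3*e1 e3 + 3*e1 e2 e3


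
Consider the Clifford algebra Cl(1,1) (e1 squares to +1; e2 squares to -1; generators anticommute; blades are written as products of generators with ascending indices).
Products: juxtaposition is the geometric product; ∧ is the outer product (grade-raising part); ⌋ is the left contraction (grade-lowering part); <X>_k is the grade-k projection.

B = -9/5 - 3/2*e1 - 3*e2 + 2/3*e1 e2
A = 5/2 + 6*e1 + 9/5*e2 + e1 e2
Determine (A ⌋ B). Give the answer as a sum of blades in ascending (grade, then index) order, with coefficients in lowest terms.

step 1: -223/30 - 51/20*e1 - 7/2*e2 + 5/3*e1 e2
Answer: -223/30 - 51/20*e1 - 7/2*e2 + 5/3*e1 e2


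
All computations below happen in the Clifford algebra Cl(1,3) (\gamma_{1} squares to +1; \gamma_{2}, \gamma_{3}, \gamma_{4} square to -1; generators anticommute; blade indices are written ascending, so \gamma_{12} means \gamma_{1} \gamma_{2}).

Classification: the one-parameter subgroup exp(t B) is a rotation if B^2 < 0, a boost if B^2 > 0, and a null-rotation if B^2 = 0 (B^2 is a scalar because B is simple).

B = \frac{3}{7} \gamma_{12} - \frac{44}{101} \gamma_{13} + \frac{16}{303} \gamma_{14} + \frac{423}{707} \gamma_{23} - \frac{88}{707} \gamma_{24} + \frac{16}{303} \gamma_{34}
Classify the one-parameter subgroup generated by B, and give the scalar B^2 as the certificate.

B^2 term by term: the squares give (\frac{3}{7})^2*(\gamma_{12})^2 + (-\frac{44}{101})^2*(\gamma_{13})^2 + (\frac{16}{303})^2*(\gamma_{14})^2 + (\frac{423}{707})^2*(\gamma_{23})^2 + (-\frac{88}{707})^2*(\gamma_{24})^2 + (\frac{16}{303})^2*(\gamma_{34})^2 = \frac{9}{49}*(+1) + \frac{1936}{10201}*(+1) + \frac{256}{91809}*(+1) + \frac{178929}{499849}*(-1) + \frac{7744}{499849}*(-1) + \frac{256}{91809}*(-1) = 0 (each basis 2-blade squares to minus the product of its generators' squares); cross terms between blades sharing an index anticommute and cancel; the commuting (index-disjoint) pairs give grade-4 terms 2*c*c'*(blade product), which cancel blade by blade — \gamma_{1234}: \frac{32}{707} - \frac{7744}{71407} + \frac{4512}{71407} = 0 — confirming B is simple. So B^2 = 0.
Answer: null-rotation, certificate B^2 = 0. B^2 = 0 is basis-independent, so its sign is the whole story.


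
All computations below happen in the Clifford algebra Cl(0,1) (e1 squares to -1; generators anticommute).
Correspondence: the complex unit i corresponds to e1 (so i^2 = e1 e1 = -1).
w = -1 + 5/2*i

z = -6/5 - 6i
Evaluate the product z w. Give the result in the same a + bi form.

In blades: z = -6/5 - 6*e1, w = -1 + 5/2*e1.
Distribute z over w term by term (generator squares from the signature, products reordered to ascending indices): (-6/5)*w = 6/5 - 3*e1; (-6*e1)*w = 15 + 6*e1.
Sum: 81/5 + 3*e1; translating back through the correspondence:
Answer: 81/5 + 3i


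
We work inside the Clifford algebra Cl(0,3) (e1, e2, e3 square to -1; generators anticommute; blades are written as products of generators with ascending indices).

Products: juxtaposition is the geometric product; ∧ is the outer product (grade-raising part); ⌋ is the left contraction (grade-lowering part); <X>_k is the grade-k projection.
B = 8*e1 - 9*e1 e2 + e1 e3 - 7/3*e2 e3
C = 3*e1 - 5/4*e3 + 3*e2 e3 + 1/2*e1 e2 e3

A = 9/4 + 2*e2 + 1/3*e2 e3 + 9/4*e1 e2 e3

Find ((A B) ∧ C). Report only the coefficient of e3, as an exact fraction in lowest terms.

step 1: 7/9 + 21/4*e1 + 9/4*e2 + 299/12*e3 - 439/12*e1 e2 - 3/4*e1 e3 - 93/4*e2 e3 + 2/3*e1 e2 e3
step 2: 7/3*e1 - 35/36*e3 - 27/4*e1 e2 - 1301/16*e1 e3 - 23/48*e2 e3 - 1135/144*e1 e2 e3
Answer: -35/36


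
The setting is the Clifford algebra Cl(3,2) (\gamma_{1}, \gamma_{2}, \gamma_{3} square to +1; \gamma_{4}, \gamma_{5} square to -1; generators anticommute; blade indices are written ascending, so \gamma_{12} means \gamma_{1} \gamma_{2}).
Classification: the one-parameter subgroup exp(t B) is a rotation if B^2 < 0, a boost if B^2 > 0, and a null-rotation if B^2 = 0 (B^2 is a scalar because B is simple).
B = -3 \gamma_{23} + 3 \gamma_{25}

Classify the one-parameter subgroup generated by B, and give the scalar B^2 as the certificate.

B^2 term by term: the squares give (-3)^2*(\gamma_{23})^2 + (3)^2*(\gamma_{25})^2 = 9*(-1) + 9*(+1) = 0 (each basis 2-blade squares to minus the product of its generators' squares); cross terms between blades sharing an index anticommute and cancel. So B^2 = 0.
Answer: null-rotation, certificate B^2 = 0. The invariant at work: B^2 = 0 is unchanged by conjugation, hence its sign classifies the subgroup whatever basis B is written in.


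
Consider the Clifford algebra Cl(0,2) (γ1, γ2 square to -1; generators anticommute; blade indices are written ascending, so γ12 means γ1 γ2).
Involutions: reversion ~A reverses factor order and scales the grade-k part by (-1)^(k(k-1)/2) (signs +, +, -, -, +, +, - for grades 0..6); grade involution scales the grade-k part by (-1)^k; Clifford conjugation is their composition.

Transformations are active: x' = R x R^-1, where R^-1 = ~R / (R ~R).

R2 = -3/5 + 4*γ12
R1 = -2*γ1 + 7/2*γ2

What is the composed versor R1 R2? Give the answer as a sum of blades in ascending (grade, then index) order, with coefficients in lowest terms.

Distribute over the terms of R1 (each basis-blade product reordered to ascending indices, repeated generators contracted through their squares):
(-2*γ1) R2 = 6/5*γ1 + 8*γ2
(7/2*γ2) R2 = 14*γ1 - 21/10*γ2
Summing the partial products and collecting blades:
Answer: 76/5*γ1 + 59/10*γ2


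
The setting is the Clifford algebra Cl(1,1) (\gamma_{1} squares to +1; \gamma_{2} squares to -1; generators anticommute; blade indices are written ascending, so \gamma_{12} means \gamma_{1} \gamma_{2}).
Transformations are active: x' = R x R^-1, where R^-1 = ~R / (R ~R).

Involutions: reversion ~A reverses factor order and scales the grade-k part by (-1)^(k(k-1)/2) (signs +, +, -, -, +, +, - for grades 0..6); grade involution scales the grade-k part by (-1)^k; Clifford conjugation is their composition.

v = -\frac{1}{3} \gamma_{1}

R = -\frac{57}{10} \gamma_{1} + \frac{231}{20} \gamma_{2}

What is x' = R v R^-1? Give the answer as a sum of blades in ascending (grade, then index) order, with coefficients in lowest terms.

~R = -\frac{57}{10} \gamma_{1} + \frac{231}{20} \gamma_{2}, and R ~R = -\frac{8073}{80}, so R^-1 = ~R / (-\frac{8073}{80}).
R v = \frac{19}{10} + \frac{77}{20} \gamma_{12}
Answer: \frac{7373}{13455} \gamma_{1} - \frac{5852}{13455} \gamma_{2}


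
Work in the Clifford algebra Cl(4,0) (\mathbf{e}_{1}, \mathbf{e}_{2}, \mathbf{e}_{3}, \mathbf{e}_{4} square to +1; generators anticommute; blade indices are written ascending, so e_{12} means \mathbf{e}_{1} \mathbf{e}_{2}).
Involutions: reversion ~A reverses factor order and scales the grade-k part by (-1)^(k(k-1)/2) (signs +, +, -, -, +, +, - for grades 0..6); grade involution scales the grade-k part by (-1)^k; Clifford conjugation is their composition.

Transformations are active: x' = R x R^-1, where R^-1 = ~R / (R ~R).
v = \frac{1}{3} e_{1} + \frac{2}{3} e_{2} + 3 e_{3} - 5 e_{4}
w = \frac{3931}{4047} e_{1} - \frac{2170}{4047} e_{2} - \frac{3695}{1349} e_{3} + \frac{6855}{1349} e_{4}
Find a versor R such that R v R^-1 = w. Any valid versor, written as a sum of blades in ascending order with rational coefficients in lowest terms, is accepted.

R = v + w = \frac{1760}{1349} e_{1} + \frac{176}{1349} e_{2} + \frac{352}{1349} e_{3} + \frac{110}{1349} e_{4} works: the equal norms (\frac{311}{9}) guarantee its sandwich swaps v into w.
Answer: \frac{1760}{1349} e_{1} + \frac{176}{1349} e_{2} + \frac{352}{1349} e_{3} + \frac{110}{1349} e_{4}


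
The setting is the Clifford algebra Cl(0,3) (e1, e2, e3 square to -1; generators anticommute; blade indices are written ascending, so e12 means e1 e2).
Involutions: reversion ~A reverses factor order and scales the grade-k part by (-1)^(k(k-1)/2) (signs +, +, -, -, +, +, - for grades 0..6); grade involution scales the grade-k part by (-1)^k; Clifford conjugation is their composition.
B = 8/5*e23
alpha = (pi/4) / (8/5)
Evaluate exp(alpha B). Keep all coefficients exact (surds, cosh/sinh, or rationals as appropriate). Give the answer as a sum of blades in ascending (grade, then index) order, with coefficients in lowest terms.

B^2 = (8/5)^2*(e23)^2 = 64/25*(-1) = -64/25 (a basis 2-blade squares to minus the product of its generators' squares).
B^2 = -64/25 — B^2 < 0, so the exponential closes trigonometrically: l = 8/5, alpha*l = pi/4, so exp(alpha B) = cos(pi/4) + (sin(pi/4)/(8/5))*B = sqrt(2)/2 + (5*sqrt(2)/16)*B.
Answer: sqrt(2)/2 + sqrt(2)/2*e23


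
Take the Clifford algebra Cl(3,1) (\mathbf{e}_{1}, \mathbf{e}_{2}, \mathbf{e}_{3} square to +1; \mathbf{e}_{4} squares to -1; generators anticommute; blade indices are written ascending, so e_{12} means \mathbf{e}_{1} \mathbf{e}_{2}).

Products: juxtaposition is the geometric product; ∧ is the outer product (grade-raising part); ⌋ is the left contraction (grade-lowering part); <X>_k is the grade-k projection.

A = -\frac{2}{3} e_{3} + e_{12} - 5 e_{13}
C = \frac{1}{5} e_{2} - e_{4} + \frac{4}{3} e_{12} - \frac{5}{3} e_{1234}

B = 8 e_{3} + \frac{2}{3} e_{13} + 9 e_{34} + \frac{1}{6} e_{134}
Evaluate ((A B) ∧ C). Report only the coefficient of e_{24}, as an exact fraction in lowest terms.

step 1: -2 - \frac{356}{9} e_{1} - \frac{31}{6} e_{4} - \frac{404}{9} e_{14} - \frac{2}{3} e_{23} + 8 e_{123} - \frac{1}{6} e_{234} + 9 e_{1234}
step 2: -\frac{2}{5} e_{2} + 2 e_{4} - \frac{476}{45} e_{12} + \frac{356}{9} e_{14} + \frac{31}{30} e_{24} + \frac{94}{45} e_{124} + \frac{2}{3} e_{234} - \frac{14}{3} e_{1234}
Answer: \frac{31}{30}


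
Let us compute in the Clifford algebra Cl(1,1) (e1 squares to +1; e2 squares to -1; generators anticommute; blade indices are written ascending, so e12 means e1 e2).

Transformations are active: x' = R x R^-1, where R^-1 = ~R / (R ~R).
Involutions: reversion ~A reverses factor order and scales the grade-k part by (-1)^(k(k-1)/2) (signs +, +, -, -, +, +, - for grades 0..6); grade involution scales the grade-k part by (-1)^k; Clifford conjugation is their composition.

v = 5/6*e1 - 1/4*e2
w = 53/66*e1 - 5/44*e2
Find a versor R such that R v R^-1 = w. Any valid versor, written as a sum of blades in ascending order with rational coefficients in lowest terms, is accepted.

Sketch: the shared square 91/144 makes R = v + w = 18/11*e1 - 4/11*e2 the natural versor; its sandwich fixes that direction, negates (v - w)/2, and sends v to w.
Answer: 18/11*e1 - 4/11*e2


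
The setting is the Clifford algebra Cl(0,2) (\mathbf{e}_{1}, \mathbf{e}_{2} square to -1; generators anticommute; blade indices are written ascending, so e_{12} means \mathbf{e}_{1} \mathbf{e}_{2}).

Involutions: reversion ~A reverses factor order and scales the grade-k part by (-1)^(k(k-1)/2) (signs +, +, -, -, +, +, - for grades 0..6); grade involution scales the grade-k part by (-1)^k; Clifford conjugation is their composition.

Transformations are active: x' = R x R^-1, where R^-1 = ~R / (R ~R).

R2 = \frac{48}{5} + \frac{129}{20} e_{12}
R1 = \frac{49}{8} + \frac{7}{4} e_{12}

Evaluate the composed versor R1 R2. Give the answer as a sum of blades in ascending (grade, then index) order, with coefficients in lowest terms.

Distribute over the terms of R1 (each basis-blade product reordered to ascending indices, repeated generators contracted through their squares):
(\frac{49}{8}) R2 = \frac{294}{5} + \frac{6321}{160} e_{12}
(\frac{7}{4} e_{12}) R2 = -\frac{903}{80} + \frac{84}{5} e_{12}
Summing the partial products and collecting blades:
Answer: \frac{3801}{80} + \frac{9009}{160} e_{12}


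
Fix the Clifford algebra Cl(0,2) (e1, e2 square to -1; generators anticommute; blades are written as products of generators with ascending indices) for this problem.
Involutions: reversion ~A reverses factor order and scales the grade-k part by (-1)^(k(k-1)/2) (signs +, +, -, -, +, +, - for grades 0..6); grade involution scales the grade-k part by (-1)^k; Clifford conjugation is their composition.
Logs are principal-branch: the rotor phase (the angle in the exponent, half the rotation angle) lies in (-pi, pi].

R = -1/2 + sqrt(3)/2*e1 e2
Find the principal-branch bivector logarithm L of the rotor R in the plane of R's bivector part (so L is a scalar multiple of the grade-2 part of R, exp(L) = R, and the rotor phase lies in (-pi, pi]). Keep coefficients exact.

The scalar part of R is -1/2, which pins the rotor phase on the principal branch; dividing the bivector part by the sine of that phase recovers the unit plane, and L is the phase times that plane.
Concretely: cos(phase) = -1/2 gives phase = ±2*pi/3, and since phase/sin(phase) is even the sign is immaterial: L = (phase/sin(phase)) * <R>_2 = (4*sqrt(3)*pi/9) * <R>_2.
Answer: 2*pi/3*e1 e2


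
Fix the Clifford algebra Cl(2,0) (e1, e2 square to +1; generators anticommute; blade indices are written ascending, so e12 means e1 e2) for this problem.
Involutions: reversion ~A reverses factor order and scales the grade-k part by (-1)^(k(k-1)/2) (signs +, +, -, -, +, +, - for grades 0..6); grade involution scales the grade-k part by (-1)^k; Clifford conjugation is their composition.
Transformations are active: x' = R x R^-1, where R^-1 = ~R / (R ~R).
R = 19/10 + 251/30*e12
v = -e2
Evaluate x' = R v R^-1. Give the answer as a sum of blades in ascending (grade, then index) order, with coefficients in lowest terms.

~R = 19/10 - 251/30*e12, and R ~R = 1325/18, so R^-1 = ~R / (1325/18).
R v = -251/30*e1 - 19/10*e2
Answer: -14307/33125*e1 + 29876/33125*e2


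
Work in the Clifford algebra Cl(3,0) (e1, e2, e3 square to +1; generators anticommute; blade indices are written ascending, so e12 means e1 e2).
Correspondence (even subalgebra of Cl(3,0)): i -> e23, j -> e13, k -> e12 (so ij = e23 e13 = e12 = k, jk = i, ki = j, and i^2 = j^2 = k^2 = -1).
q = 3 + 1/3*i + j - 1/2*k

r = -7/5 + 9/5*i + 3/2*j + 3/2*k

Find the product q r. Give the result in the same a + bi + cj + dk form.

In blades: q = 3 - 1/2*e12 + e13 + 1/3*e23, r = -7/5 + 3/2*e12 + 3/2*e13 + 9/5*e23.
Distribute q over r term by term (generator squares from the signature, products reordered to ascending indices): (3)*r = -21/5 + 9/2*e12 + 9/2*e13 + 27/5*e23; (-1/2*e12)*r = 3/4 + 7/10*e12 - 9/10*e13 + 3/4*e23; (e13)*r = -3/2 - 9/5*e12 - 7/5*e13 + 3/2*e23; (1/3*e23)*r = -3/5 + 1/2*e12 - 1/2*e13 - 7/15*e23.
Sum: -111/20 + 39/10*e12 + 17/10*e13 + 431/60*e23; translating back through the correspondence:
Answer: -111/20 + 431/60*i + 17/10*j + 39/10*k


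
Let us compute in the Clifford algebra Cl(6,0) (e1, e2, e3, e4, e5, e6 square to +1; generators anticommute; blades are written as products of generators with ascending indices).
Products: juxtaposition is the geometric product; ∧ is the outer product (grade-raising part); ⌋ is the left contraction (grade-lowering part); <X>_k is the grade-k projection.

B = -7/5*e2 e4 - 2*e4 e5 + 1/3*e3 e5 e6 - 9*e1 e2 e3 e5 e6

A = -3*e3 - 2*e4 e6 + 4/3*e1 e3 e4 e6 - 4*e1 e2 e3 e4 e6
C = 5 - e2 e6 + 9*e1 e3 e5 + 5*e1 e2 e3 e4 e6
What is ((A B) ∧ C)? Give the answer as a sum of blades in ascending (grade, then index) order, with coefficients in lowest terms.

step 1: -14/5*e2 e6 + 36*e4 e5 + 3*e5 e6 + 28/5*e1 e3 e6 - 4/9*e1 e4 e5 - 21/5*e2 e3 e4 + 12*e2 e4 e5 + 20/3*e3 e4 e5 - 28/15*e1 e2 e3 e6 + 4/3*e1 e2 e4 e5 + 27*e1 e2 e5 e6 - 8/3*e1 e3 e5 e6 - 18*e1 e2 e3 e4 e5 + 8*e1 e2 e3 e5 e6
step 2: -14*e2 e6 + 180*e4 e5 + 15*e5 e6 + 28*e1 e3 e6 - 20/9*e1 e4 e5 - 21*e2 e3 e4 + 60*e2 e4 e5 + 100/3*e3 e4 e5 - 28/3*e1 e2 e3 e6 + 20/3*e1 e2 e4 e5 + 135*e1 e2 e5 e6 - 40/3*e1 e3 e5 e6 - 36*e2 e4 e5 e6 - 90*e1 e2 e3 e4 e5 + 74/5*e1 e2 e3 e5 e6 + 4/9*e1 e2 e4 e5 e6 + 20/3*e2 e3 e4 e5 e6
Answer: -14*e2 e6 + 180*e4 e5 + 15*e5 e6 + 28*e1 e3 e6 - 20/9*e1 e4 e5 - 21*e2 e3 e4 + 60*e2 e4 e5 + 100/3*e3 e4 e5 - 28/3*e1 e2 e3 e6 + 20/3*e1 e2 e4 e5 + 135*e1 e2 e5 e6 - 40/3*e1 e3 e5 e6 - 36*e2 e4 e5 e6 - 90*e1 e2 e3 e4 e5 + 74/5*e1 e2 e3 e5 e6 + 4/9*e1 e2 e4 e5 e6 + 20/3*e2 e3 e4 e5 e6


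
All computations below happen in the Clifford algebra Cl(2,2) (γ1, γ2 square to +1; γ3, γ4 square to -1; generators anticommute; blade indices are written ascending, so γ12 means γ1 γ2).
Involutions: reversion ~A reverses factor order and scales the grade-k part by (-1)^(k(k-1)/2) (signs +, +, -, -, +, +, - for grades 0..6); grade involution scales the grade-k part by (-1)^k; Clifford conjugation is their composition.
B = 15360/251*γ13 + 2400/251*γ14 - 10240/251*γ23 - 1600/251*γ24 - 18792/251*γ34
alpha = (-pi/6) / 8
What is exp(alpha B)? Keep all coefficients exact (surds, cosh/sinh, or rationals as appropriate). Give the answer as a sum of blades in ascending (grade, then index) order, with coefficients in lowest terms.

B^2 term by term: the squares give (15360/251)^2*(γ13)^2 + (2400/251)^2*(γ14)^2 + (-10240/251)^2*(γ23)^2 + (-1600/251)^2*(γ24)^2 + (-18792/251)^2*(γ34)^2 = 235929600/63001*(+1) + 5760000/63001*(+1) + 104857600/63001*(+1) + 2560000/63001*(+1) + 353139264/63001*(-1) = -64 (each basis 2-blade squares to minus the product of its generators' squares); cross terms between blades sharing an index anticommute and cancel; the commuting (index-disjoint) pairs give grade-4 terms 2*c*c'*(blade product), which cancel blade by blade — γ1234: 49152000/63001 - 49152000/63001 = 0 — confirming B is simple. So B^2 = -64.
B^2 = -64 — since the square is negative, the closed form is circular: l = 8, alpha*l = -pi/6, so exp(alpha B) = cos(-pi/6) + (sin(-pi/6)/8)*B = sqrt(3)/2 + (-1/16)*B.
Answer: sqrt(3)/2 - 960/251*γ13 - 150/251*γ14 + 640/251*γ23 + 100/251*γ24 + 2349/502*γ34


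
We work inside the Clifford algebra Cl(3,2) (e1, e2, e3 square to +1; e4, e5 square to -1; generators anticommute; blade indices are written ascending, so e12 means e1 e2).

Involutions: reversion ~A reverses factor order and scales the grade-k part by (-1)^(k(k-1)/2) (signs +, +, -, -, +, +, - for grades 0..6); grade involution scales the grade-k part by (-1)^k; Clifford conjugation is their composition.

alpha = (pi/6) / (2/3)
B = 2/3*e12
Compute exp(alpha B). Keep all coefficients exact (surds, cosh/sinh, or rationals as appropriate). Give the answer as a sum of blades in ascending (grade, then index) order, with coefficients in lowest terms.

B^2 = (2/3)^2*(e12)^2 = 4/9*(-1) = -4/9 (a basis 2-blade squares to minus the product of its generators' squares).
B^2 = -4/9 — the negative square puts this in the circular regime; l = 2/3, alpha*l = pi/6, so exp(alpha B) = cos(pi/6) + (sin(pi/6)/(2/3))*B = sqrt(3)/2 + (3/4)*B.
Answer: sqrt(3)/2 + 1/2*e12


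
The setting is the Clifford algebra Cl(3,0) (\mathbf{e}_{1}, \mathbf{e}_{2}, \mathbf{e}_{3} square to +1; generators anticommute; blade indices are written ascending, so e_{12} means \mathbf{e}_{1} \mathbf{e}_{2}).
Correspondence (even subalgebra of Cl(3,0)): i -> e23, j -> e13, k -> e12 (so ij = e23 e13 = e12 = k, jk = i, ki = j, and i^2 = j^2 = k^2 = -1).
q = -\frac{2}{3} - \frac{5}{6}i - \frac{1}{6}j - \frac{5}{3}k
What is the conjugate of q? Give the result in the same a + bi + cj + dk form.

In blades: q = -\frac{2}{3} - \frac{5}{3} e_{12} - \frac{1}{6} e_{13} - \frac{5}{6} e_{23}.
Quaternion conjugation is reversion on the even subalgebra: the scalar is fixed and every grade-2 blade flips sign, giving -\frac{2}{3} + \frac{5}{3} e_{12} + \frac{1}{6} e_{13} + \frac{5}{6} e_{23}; translating back:
Answer: -\frac{2}{3} + \frac{5}{6}i + \frac{1}{6}j + \frac{5}{3}k
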